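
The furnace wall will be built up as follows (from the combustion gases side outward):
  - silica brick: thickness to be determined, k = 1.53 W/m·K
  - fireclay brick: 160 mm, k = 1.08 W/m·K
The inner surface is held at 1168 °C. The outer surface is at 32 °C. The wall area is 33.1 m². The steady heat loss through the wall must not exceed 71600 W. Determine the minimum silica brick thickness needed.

Series thermal resistances:
R_fireclay brick = L/(kA) = 0.16/(1.08×33.1) = 0.004476 K/W
Sum of the known resistances R_other = 0.004476 K/W
Required total resistance R_tot = ΔT/Q_allow = 1136/71600 = 0.01587 K/W
R_silica brick = R_tot − R_other = 0.01139 K/W
L = R·k·A = 0.01139×1.53×33.1

L ≈ 577 mm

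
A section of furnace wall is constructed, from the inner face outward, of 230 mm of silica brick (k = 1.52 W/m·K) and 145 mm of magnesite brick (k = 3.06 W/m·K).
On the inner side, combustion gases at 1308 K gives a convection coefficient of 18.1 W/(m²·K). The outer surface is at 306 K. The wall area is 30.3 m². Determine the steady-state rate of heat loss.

Using the resistance-network approach (series):
R_inner film = 1/(h_i·A) = 1/(18.1×30.3) = 0.001823 K/W
R_silica brick = L/(kA) = 0.23/(1.52×30.3) = 0.004994 K/W
R_magnesite brick = L/(kA) = 0.145/(3.06×30.3) = 0.001564 K/W
R_total = 0.008381 K/W
Q = ΔT / R_total = 1002 / 0.008381

Q ≈ 120000 W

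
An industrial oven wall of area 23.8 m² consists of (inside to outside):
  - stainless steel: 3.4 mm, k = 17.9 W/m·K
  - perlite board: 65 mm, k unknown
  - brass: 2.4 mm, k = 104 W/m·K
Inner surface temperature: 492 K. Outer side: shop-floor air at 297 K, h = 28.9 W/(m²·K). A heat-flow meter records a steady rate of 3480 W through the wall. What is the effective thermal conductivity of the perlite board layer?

Series thermal resistances:
R_stainless steel = L/(kA) = 0.0034/(17.9×23.8) = 7.981×10^-6 K/W
R_brass = L/(kA) = 0.0024/(104×23.8) = 9.696×10^-7 K/W
R_outer film = 1/(h_o·A) = 1/(28.9×23.8) = 0.001454 K/W
Sum of known resistances R_other = 0.001463 K/W
Total R = ΔT/Q = 195/3480 = 0.05603 K/W
R_perlite board = R_total − R_other = 0.05457 K/W
k = L/(R·A) = 0.065/(0.05457×23.8)

k ≈ 0.05 W/(m·K)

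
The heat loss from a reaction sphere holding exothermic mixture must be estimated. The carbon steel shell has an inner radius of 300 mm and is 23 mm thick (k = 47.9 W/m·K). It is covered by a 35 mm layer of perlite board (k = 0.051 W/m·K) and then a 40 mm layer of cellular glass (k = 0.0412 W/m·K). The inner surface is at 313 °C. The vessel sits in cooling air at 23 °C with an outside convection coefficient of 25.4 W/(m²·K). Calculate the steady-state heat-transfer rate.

Radial (spherical) resistances in series:
R_carbon steel shell = (1/0.3 − 1/0.323)/(4π×47.9) = 3.943×10^-4 K/W
R_perlite board = (1/0.323 − 1/0.358)/(4π×0.051) = 0.4723 K/W
R_cellular glass = (1/0.358 − 1/0.398)/(4π×0.0412) = 0.5422 K/W
R_outer film = 1/(h·4πr_o²) = 1/(25.4×4π×0.398²) = 0.01978 K/W
R_total = 1.035 K/W
Q = ΔT/R_total = 290/1.035

Q ≈ 280 W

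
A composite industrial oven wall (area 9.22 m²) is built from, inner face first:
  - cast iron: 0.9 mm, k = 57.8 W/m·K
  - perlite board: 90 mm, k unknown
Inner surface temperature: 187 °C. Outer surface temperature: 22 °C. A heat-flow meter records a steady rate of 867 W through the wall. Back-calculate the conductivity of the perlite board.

k ≈ 0.0513 W/(m·K)

Model the wall as resistances in series:
R_cast iron = L/(kA) = 0.0009/(57.8×9.22) = 1.689×10^-6 K/W
Sum of known resistances R_other = 1.689×10^-6 K/W
Total R = ΔT/Q = 165/867 = 0.1903 K/W
R_perlite board = R_total − R_other = 0.1903 K/W
k = L/(R·A) = 0.09/(0.1903×9.22)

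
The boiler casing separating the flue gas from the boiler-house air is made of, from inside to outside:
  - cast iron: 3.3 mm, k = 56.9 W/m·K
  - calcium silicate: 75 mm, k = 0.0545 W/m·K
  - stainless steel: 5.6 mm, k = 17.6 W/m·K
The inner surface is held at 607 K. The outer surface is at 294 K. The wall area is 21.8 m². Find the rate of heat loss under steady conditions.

Q ≈ 4960 W

Series thermal resistances:
R_cast iron = L/(kA) = 0.0033/(56.9×21.8) = 2.66×10^-6 K/W
R_calcium silicate = L/(kA) = 0.075/(0.0545×21.8) = 0.06313 K/W
R_stainless steel = L/(kA) = 0.0056/(17.6×21.8) = 1.46×10^-5 K/W
R_total = 0.06314 K/W
Q = ΔT / R_total = 313 / 0.06314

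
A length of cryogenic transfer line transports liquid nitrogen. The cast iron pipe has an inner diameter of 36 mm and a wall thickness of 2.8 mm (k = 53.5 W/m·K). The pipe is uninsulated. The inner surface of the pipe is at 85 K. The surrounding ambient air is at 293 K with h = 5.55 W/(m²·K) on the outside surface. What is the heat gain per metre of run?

Treating each annulus and film as a series resistance:
R_cast iron pipe wall = ln(20.8/18)/(2π×53.5×1) = 4.301×10^-4 K/W
R_outer film = 1/(h_o·2πr_oL) = 1/(5.55×2π×0.0208×1) = 1.379 K/W
R_total = 1.379 K/W
Q = ΔT/R_total = 208/1.379

q′ ≈ 151 W/m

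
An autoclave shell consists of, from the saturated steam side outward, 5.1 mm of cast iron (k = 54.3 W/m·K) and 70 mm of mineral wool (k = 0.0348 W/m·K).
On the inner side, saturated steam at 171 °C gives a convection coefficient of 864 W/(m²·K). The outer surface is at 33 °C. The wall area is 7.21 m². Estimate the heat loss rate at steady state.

Series thermal resistances:
R_inner film = 1/(h_i·A) = 1/(864×7.21) = 1.605×10^-4 K/W
R_cast iron = L/(kA) = 0.0051/(54.3×7.21) = 1.303×10^-5 K/W
R_mineral wool = L/(kA) = 0.07/(0.0348×7.21) = 0.279 K/W
R_total = 0.2792 K/W
Q = ΔT / R_total = 138 / 0.2792

Q ≈ 494 W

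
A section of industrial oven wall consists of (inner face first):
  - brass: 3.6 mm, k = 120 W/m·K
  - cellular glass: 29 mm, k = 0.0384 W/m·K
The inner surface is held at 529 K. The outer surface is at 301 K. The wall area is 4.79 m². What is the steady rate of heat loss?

Model the wall as resistances in series:
R_brass = L/(kA) = 0.0036/(120×4.79) = 6.263×10^-6 K/W
R_cellular glass = L/(kA) = 0.029/(0.0384×4.79) = 0.1577 K/W
R_total = 0.1577 K/W
Q = ΔT / R_total = 228 / 0.1577

Q ≈ 1450 W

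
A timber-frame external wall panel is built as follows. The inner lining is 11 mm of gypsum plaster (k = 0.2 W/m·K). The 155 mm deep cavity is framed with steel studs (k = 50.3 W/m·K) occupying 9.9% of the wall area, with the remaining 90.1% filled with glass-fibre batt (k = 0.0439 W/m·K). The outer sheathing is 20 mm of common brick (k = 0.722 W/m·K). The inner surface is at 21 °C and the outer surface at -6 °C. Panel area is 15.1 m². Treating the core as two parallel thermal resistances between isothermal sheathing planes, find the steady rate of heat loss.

Sheathing layers in series; stud and cavity paths in parallel between them.
R_inner = 0.011/(0.2×15.1) = 0.003642 K/W
R_stud  = 0.155/(50.3×0.099×15.1) = 0.002061 K/W
R_cav   = 0.155/(0.0439×0.901×15.1) = 0.2595 K/W
1/R_core = 1/R_stud + 1/R_cav → R_core = 0.002045 K/W
R_outer = 0.02/(0.722×15.1) = 0.001834 K/W
R_total = 0.007522 K/W
Q = ΔT/R_total = 27/0.007522

Q ≈ 3590 W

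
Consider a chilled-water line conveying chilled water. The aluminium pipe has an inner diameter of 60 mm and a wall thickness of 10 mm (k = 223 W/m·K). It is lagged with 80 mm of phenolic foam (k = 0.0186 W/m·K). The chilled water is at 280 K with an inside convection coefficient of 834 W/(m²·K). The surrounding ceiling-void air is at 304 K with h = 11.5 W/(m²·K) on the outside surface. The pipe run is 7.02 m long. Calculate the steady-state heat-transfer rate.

Q ≈ 17.7 W

For a radial system each layer contributes R = ln(r_out/r_in)/(2πkL); films add R = 1/(hA).
R_inner film = 1/(h_i·2πr₁L) = 1/(834×2π×0.03×7.02) = 9.061×10^-4 K/W
R_aluminium pipe wall = ln(40/30)/(2π×223×7.02) = 2.925×10^-5 K/W
R_phenolic foam = ln(120/40)/(2π×0.0186×7.02) = 1.339 K/W
R_outer film = 1/(h_o·2πr_oL) = 1/(11.5×2π×0.12×7.02) = 0.01643 K/W
R_total = 1.356 K/W
Q = ΔT/R_total = 24/1.356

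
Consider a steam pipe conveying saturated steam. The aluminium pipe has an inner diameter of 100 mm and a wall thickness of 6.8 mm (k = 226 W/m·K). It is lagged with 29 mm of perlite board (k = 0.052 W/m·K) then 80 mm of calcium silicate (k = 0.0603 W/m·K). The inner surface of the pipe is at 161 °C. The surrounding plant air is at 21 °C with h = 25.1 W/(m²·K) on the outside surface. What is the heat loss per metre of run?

q′ ≈ 46.1 W/m

Cylindrical conduction, so R = ln(r₂/r₁)/(2πkL) per layer, in series:
R_aluminium pipe wall = ln(56.8/50)/(2π×226×1) = 8.98×10^-5 K/W
R_perlite board = ln(85.8/56.8)/(2π×0.052×1) = 1.262 K/W
R_calcium silicate = ln(165.8/85.8)/(2π×0.0603×1) = 1.739 K/W
R_outer film = 1/(h_o·2πr_oL) = 1/(25.1×2π×0.1658×1) = 0.03824 K/W
R_total = 3.04 K/W
Q = ΔT/R_total = 140/3.04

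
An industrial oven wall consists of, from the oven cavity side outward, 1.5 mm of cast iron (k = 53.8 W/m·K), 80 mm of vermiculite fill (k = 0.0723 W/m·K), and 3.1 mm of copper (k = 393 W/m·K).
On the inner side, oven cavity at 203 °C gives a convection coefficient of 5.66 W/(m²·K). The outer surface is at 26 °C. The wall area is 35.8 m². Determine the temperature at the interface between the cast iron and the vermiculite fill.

Series thermal resistances:
R_inner film = 1/(h_i·A) = 1/(5.66×35.8) = 0.004935 K/W
R_cast iron = L/(kA) = 0.0015/(53.8×35.8) = 7.788×10^-7 K/W
R_vermiculite fill = L/(kA) = 0.08/(0.0723×35.8) = 0.03091 K/W
R_copper = L/(kA) = 0.0031/(393×35.8) = 2.203×10^-7 K/W
R_total = 0.03584 K/W;  Q = ΔT/R_total = 177/0.03584 = 4938 W
T_interface = T_inner − Q·ΣR(inner→interface) = 203 − 4940×0.004936

T ≈ 179 °C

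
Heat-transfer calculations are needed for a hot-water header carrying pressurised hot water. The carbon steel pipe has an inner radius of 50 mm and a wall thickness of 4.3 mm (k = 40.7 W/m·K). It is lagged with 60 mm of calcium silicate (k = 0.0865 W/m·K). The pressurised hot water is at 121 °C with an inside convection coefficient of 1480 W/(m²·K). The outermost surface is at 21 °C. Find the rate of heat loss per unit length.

q′ ≈ 72.9 W/m

Per-layer cylindrical resistances, series-summed:
R_inner film = 1/(h_i·2πr₁L) = 1/(1480×2π×0.05×1) = 0.002151 K/W
R_carbon steel pipe wall = ln(54.3/50)/(2π×40.7×1) = 3.226×10^-4 K/W
R_calcium silicate = ln(114.3/54.3)/(2π×0.0865×1) = 1.369 K/W
R_total = 1.372 K/W
Q = ΔT/R_total = 100/1.372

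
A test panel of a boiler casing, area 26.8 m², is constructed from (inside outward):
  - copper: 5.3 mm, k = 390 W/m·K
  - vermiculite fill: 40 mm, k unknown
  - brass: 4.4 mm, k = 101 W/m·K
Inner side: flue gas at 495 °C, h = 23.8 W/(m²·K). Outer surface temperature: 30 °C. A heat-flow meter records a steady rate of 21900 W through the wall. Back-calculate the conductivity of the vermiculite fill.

Treating each layer as a thermal resistance in series:
R_inner film = 1/(h_i·A) = 1/(23.8×26.8) = 0.001568 K/W
R_copper = L/(kA) = 0.0053/(390×26.8) = 5.071×10^-7 K/W
R_brass = L/(kA) = 0.0044/(101×26.8) = 1.626×10^-6 K/W
Sum of known resistances R_other = 0.00157 K/W
Total R = ΔT/Q = 465/21900 = 0.02123 K/W
R_vermiculite fill = R_total − R_other = 0.01966 K/W
k = L/(R·A) = 0.04/(0.01966×26.8)

k ≈ 0.0759 W/(m·K)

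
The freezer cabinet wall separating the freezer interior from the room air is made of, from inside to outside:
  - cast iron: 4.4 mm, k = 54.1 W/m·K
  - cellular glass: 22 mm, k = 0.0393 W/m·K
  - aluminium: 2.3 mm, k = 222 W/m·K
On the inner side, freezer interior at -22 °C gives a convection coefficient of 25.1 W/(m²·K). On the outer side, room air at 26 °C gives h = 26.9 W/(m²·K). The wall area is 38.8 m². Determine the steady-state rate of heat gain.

Q ≈ 2920 W

Using the resistance-network approach (series):
R_inner film = 1/(h_i·A) = 1/(25.1×38.8) = 0.001027 K/W
R_cast iron = L/(kA) = 0.0044/(54.1×38.8) = 2.096×10^-6 K/W
R_cellular glass = L/(kA) = 0.022/(0.0393×38.8) = 0.01443 K/W
R_aluminium = L/(kA) = 0.0023/(222×38.8) = 2.67×10^-7 K/W
R_outer film = 1/(h_o·A) = 1/(26.9×38.8) = 9.581×10^-4 K/W
R_total = 0.01642 K/W
Q = ΔT / R_total = 48 / 0.01642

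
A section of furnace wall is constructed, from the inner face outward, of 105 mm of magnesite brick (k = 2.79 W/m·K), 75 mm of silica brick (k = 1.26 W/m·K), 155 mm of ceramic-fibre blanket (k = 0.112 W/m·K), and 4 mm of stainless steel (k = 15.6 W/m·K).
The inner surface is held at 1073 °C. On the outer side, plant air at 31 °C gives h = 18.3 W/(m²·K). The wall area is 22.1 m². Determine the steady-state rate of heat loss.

Q ≈ 15000 W

Treating each layer as a thermal resistance in series:
R_magnesite brick = L/(kA) = 0.105/(2.79×22.1) = 0.001703 K/W
R_silica brick = L/(kA) = 0.075/(1.26×22.1) = 0.002693 K/W
R_ceramic-fibre blanket = L/(kA) = 0.155/(0.112×22.1) = 0.06262 K/W
R_stainless steel = L/(kA) = 0.004/(15.6×22.1) = 1.16×10^-5 K/W
R_outer film = 1/(h_o·A) = 1/(18.3×22.1) = 0.002473 K/W
R_total = 0.0695 K/W
Q = ΔT / R_total = 1042 / 0.0695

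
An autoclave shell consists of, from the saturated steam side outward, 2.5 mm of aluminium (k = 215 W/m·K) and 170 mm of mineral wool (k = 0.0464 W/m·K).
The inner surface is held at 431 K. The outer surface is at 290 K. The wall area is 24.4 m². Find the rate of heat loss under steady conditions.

Q ≈ 939 W

Thermal resistances in series:
R_aluminium = L/(kA) = 0.0025/(215×24.4) = 4.766×10^-7 K/W
R_mineral wool = L/(kA) = 0.17/(0.0464×24.4) = 0.1502 K/W
R_total = 0.1502 K/W
Q = ΔT / R_total = 141 / 0.1502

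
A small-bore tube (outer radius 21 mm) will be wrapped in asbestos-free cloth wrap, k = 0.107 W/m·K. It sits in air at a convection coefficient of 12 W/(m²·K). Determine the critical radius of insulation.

For a cylinder r_cr = k/h = 0.107/12
r_cr = 8.92 mm; since the bare radius (21 mm) is above r_cr, any added insulation will reduce heat loss.

r_cr ≈ 8.92 mm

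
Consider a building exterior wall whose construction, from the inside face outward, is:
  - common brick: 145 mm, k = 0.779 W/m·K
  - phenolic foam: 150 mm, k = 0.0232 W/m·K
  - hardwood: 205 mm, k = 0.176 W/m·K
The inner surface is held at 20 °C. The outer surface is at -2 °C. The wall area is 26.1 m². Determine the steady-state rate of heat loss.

Q ≈ 73.5 W

Treating each layer as a thermal resistance in series:
R_common brick = L/(kA) = 0.145/(0.779×26.1) = 0.007132 K/W
R_phenolic foam = L/(kA) = 0.15/(0.0232×26.1) = 0.2477 K/W
R_hardwood = L/(kA) = 0.205/(0.176×26.1) = 0.04463 K/W
R_total = 0.2995 K/W
Q = ΔT / R_total = 22 / 0.2995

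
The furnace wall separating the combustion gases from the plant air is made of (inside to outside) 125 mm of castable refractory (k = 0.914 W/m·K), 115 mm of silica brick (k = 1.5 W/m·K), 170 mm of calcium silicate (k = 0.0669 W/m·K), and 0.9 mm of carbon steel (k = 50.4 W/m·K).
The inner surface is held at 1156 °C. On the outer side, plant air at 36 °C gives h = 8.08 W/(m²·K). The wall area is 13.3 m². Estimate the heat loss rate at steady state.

Model the wall as resistances in series:
R_castable refractory = L/(kA) = 0.125/(0.914×13.3) = 0.01028 K/W
R_silica brick = L/(kA) = 0.115/(1.5×13.3) = 0.005764 K/W
R_calcium silicate = L/(kA) = 0.17/(0.0669×13.3) = 0.1911 K/W
R_carbon steel = L/(kA) = 0.0009/(50.4×13.3) = 1.343×10^-6 K/W
R_outer film = 1/(h_o·A) = 1/(8.08×13.3) = 0.009305 K/W
R_total = 0.2164 K/W
Q = ΔT / R_total = 1120 / 0.2164

Q ≈ 5180 W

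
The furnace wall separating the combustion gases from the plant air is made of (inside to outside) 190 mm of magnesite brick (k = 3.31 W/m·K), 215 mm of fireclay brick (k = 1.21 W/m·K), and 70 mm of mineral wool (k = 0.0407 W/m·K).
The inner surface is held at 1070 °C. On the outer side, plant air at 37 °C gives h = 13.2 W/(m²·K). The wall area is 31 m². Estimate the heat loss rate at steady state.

Q ≈ 15800 W

Treating each layer as a thermal resistance in series:
R_magnesite brick = L/(kA) = 0.19/(3.31×31) = 0.001852 K/W
R_fireclay brick = L/(kA) = 0.215/(1.21×31) = 0.005732 K/W
R_mineral wool = L/(kA) = 0.07/(0.0407×31) = 0.05548 K/W
R_outer film = 1/(h_o·A) = 1/(13.2×31) = 0.002444 K/W
R_total = 0.06551 K/W
Q = ΔT / R_total = 1033 / 0.06551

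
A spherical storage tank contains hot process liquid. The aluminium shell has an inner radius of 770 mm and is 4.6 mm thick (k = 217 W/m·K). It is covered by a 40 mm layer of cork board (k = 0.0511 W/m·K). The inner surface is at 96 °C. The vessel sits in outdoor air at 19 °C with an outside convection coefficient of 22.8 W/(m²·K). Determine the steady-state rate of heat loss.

Q ≈ 741 W

Spherical conduction: R = (1/r_in − 1/r_out)/(4πk) per layer; series-sum.
R_aluminium shell = (1/0.77 − 1/0.7746)/(4π×217) = 2.828×10^-6 K/W
R_cork board = (1/0.7746 − 1/0.8146)/(4π×0.0511) = 0.09872 K/W
R_outer film = 1/(h·4πr_o²) = 1/(22.8×4π×0.8146²) = 0.00526 K/W
R_total = 0.104 K/W
Q = ΔT/R_total = 77/0.104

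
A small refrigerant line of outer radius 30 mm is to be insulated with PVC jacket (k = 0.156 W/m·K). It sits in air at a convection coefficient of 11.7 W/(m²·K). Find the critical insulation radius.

r_cr ≈ 13.3 mm

For a cylinder r_cr = k/h = 0.156/11.7
r_cr = 13.3 mm; since the bare radius (30 mm) is above r_cr, any added insulation will reduce heat loss.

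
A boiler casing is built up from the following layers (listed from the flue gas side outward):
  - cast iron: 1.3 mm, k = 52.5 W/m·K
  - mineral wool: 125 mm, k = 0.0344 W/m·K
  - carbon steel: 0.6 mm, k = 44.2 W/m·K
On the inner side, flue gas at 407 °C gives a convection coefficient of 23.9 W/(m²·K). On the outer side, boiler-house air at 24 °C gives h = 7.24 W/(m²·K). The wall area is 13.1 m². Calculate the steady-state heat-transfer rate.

Series thermal resistances:
R_inner film = 1/(h_i·A) = 1/(23.9×13.1) = 0.003194 K/W
R_cast iron = L/(kA) = 0.0013/(52.5×13.1) = 1.89×10^-6 K/W
R_mineral wool = L/(kA) = 0.125/(0.0344×13.1) = 0.2774 K/W
R_carbon steel = L/(kA) = 0.0006/(44.2×13.1) = 1.036×10^-6 K/W
R_outer film = 1/(h_o·A) = 1/(7.24×13.1) = 0.01054 K/W
R_total = 0.2911 K/W
Q = ΔT / R_total = 383 / 0.2911

Q ≈ 1320 W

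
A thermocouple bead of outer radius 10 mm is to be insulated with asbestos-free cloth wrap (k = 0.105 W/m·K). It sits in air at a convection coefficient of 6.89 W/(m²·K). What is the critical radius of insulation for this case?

For a sphere r_cr = 2k/h = 2×0.105/6.89
r_cr = 30.5 mm; since the bare radius (10 mm) is below r_cr, adding a thin layer of insulation will *increase* heat loss.

r_cr ≈ 30.5 mm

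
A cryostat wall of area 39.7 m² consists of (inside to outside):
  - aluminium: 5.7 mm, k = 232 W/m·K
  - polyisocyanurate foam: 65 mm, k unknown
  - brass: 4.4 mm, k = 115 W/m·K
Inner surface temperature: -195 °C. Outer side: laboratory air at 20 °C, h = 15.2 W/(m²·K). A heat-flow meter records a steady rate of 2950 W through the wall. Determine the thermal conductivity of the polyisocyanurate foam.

Series thermal resistances:
R_aluminium = L/(kA) = 0.0057/(232×39.7) = 6.189×10^-7 K/W
R_brass = L/(kA) = 0.0044/(115×39.7) = 9.637×10^-7 K/W
R_outer film = 1/(h_o·A) = 1/(15.2×39.7) = 0.001657 K/W
Sum of known resistances R_other = 0.001659 K/W
Total R = ΔT/Q = 215/2950 = 0.07288 K/W
R_polyisocyanurate foam = R_total − R_other = 0.07122 K/W
k = L/(R·A) = 0.065/(0.07122×39.7)

k ≈ 0.023 W/(m·K)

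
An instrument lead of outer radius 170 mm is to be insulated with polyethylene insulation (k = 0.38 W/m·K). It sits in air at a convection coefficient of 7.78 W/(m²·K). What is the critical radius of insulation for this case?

r_cr ≈ 48.8 mm

For a cylinder r_cr = k/h = 0.38/7.78
r_cr = 48.8 mm; since the bare radius (170 mm) is above r_cr, any added insulation will reduce heat loss.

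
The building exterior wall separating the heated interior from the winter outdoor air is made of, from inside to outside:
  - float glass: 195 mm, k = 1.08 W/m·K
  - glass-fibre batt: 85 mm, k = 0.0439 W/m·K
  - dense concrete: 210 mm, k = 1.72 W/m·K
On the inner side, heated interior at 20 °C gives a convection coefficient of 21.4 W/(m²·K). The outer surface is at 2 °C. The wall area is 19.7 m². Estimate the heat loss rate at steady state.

Q ≈ 155 W

Thermal resistances in series:
R_inner film = 1/(h_i·A) = 1/(21.4×19.7) = 0.002372 K/W
R_float glass = L/(kA) = 0.195/(1.08×19.7) = 0.009165 K/W
R_glass-fibre batt = L/(kA) = 0.085/(0.0439×19.7) = 0.09829 K/W
R_dense concrete = L/(kA) = 0.21/(1.72×19.7) = 0.006198 K/W
R_total = 0.116 K/W
Q = ΔT / R_total = 18 / 0.116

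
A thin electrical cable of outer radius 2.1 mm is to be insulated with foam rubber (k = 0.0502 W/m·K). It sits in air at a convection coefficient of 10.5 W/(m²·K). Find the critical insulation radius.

r_cr ≈ 4.78 mm

For a cylinder r_cr = k/h = 0.0502/10.5
r_cr = 4.78 mm; since the bare radius (2.1 mm) is below r_cr, adding a thin layer of insulation will *increase* heat loss.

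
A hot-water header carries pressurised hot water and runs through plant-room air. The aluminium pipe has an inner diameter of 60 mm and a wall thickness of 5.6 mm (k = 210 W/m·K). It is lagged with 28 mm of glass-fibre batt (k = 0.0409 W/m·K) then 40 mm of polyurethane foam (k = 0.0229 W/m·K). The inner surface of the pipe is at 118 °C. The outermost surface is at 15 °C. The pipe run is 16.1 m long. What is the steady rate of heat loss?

For a radial system each layer contributes R = ln(r_out/r_in)/(2πkL); films add R = 1/(hA).
R_aluminium pipe wall = ln(35.6/30)/(2π×210×16.1) = 8.057×10^-6 K/W
R_glass-fibre batt = ln(63.6/35.6)/(2π×0.0409×16.1) = 0.1402 K/W
R_polyurethane foam = ln(103.6/63.6)/(2π×0.0229×16.1) = 0.2106 K/W
R_total = 0.3509 K/W
Q = ΔT/R_total = 103/0.3509

Q ≈ 294 W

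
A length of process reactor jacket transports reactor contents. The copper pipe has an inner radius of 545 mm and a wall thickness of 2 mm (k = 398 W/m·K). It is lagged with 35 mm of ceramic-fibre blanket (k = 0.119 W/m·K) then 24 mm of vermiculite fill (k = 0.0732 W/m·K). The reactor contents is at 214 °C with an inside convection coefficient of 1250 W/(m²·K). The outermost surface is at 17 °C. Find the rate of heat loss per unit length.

q′ ≈ 1150 W/m

Per-layer cylindrical resistances, series-summed:
R_inner film = 1/(h_i·2πr₁L) = 1/(1250×2π×0.545×1) = 2.336×10^-4 K/W
R_copper pipe wall = ln(547/545)/(2π×398×1) = 1.465×10^-6 K/W
R_ceramic-fibre blanket = ln(582/547)/(2π×0.119×1) = 0.08295 K/W
R_vermiculite fill = ln(606/582)/(2π×0.0732×1) = 0.08786 K/W
R_total = 0.171 K/W
Q = ΔT/R_total = 197/0.171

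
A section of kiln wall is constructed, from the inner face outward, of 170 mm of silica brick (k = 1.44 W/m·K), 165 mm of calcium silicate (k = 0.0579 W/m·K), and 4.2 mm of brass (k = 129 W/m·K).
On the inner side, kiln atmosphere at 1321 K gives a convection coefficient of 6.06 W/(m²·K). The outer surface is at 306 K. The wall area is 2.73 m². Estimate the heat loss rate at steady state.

Q ≈ 884 W

Treating each layer as a thermal resistance in series:
R_inner film = 1/(h_i·A) = 1/(6.06×2.73) = 0.06045 K/W
R_silica brick = L/(kA) = 0.17/(1.44×2.73) = 0.04324 K/W
R_calcium silicate = L/(kA) = 0.165/(0.0579×2.73) = 1.044 K/W
R_brass = L/(kA) = 0.0042/(129×2.73) = 1.193×10^-5 K/W
R_total = 1.148 K/W
Q = ΔT / R_total = 1015 / 1.148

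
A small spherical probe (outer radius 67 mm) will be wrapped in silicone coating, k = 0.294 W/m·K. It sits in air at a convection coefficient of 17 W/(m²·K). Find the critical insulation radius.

For a sphere r_cr = 2k/h = 2×0.294/17
r_cr = 34.6 mm; since the bare radius (67 mm) is above r_cr, any added insulation will reduce heat loss.

r_cr ≈ 34.6 mm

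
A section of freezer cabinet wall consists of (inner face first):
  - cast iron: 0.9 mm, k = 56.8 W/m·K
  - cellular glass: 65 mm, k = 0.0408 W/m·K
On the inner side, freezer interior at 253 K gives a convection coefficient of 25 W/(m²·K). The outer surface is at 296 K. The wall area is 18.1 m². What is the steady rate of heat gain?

Series thermal resistances:
R_inner film = 1/(h_i·A) = 1/(25×18.1) = 0.00221 K/W
R_cast iron = L/(kA) = 0.0009/(56.8×18.1) = 8.754×10^-7 K/W
R_cellular glass = L/(kA) = 0.065/(0.0408×18.1) = 0.08802 K/W
R_total = 0.09023 K/W
Q = ΔT / R_total = 43 / 0.09023

Q ≈ 477 W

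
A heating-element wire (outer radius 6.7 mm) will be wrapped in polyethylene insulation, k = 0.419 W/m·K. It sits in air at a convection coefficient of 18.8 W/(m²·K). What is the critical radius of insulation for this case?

For a cylinder r_cr = k/h = 0.419/18.8
r_cr = 22.3 mm; since the bare radius (6.7 mm) is below r_cr, adding a thin layer of insulation will *increase* heat loss.

r_cr ≈ 22.3 mm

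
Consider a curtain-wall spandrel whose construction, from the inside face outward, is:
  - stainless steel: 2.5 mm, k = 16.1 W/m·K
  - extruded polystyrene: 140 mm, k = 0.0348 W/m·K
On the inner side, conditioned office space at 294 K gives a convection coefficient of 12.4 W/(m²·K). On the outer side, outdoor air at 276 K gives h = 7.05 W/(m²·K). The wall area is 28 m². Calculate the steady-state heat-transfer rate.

Q ≈ 119 W

Using the resistance-network approach (series):
R_inner film = 1/(h_i·A) = 1/(12.4×28) = 0.00288 K/W
R_stainless steel = L/(kA) = 0.0025/(16.1×28) = 5.546×10^-6 K/W
R_extruded polystyrene = L/(kA) = 0.14/(0.0348×28) = 0.1437 K/W
R_outer film = 1/(h_o·A) = 1/(7.05×28) = 0.005066 K/W
R_total = 0.1516 K/W
Q = ΔT / R_total = 18 / 0.1516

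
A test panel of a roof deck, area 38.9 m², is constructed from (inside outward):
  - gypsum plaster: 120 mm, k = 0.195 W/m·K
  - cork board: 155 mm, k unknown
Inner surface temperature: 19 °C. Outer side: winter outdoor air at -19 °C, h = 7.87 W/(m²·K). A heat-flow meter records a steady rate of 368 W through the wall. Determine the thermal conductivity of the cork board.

Treating each layer as a thermal resistance in series:
R_gypsum plaster = L/(kA) = 0.12/(0.195×38.9) = 0.01582 K/W
R_outer film = 1/(h_o·A) = 1/(7.87×38.9) = 0.003266 K/W
Sum of known resistances R_other = 0.01909 K/W
Total R = ΔT/Q = 38/368 = 0.1033 K/W
R_cork board = R_total − R_other = 0.08417 K/W
k = L/(R·A) = 0.155/(0.08417×38.9)

k ≈ 0.0473 W/(m·K)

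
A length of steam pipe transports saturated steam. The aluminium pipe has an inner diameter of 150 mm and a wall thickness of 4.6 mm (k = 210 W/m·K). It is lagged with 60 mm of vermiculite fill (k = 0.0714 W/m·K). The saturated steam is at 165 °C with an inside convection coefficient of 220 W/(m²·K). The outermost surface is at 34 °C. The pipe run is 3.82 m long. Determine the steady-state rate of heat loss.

Q ≈ 397 W

For a radial system each layer contributes R = ln(r_out/r_in)/(2πkL); films add R = 1/(hA).
R_inner film = 1/(h_i·2πr₁L) = 1/(220×2π×0.075×3.82) = 0.002525 K/W
R_aluminium pipe wall = ln(79.6/75)/(2π×210×3.82) = 1.181×10^-5 K/W
R_vermiculite fill = ln(139.6/79.6)/(2π×0.0714×3.82) = 0.3278 K/W
R_total = 0.3303 K/W
Q = ΔT/R_total = 131/0.3303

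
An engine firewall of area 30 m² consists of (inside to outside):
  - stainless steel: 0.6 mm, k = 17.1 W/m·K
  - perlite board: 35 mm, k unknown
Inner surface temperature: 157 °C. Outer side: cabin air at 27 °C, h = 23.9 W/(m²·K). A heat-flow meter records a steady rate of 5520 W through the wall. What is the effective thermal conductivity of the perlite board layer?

Using the resistance-network approach (series):
R_stainless steel = L/(kA) = 0.0006/(17.1×30) = 1.17×10^-6 K/W
R_outer film = 1/(h_o·A) = 1/(23.9×30) = 0.001395 K/W
Sum of known resistances R_other = 0.001396 K/W
Total R = ΔT/Q = 130/5520 = 0.02355 K/W
R_perlite board = R_total − R_other = 0.02215 K/W
k = L/(R·A) = 0.035/(0.02215×30)

k ≈ 0.0527 W/(m·K)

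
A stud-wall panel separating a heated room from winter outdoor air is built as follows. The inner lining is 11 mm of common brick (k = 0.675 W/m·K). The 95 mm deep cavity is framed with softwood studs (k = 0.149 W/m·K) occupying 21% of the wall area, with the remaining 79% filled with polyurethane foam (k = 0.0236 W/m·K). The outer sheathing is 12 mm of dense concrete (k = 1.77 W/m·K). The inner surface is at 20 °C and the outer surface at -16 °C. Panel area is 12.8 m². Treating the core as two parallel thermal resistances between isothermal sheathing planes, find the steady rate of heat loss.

Q ≈ 239 W

Sheathing layers in series; stud and cavity paths in parallel between them.
R_inner = 0.011/(0.675×12.8) = 0.001273 K/W
R_stud  = 0.095/(0.149×0.21×12.8) = 0.2372 K/W
R_cav   = 0.095/(0.0236×0.79×12.8) = 0.3981 K/W
1/R_core = 1/R_stud + 1/R_cav → R_core = 0.1486 K/W
R_outer = 0.012/(1.77×12.8) = 5.297×10^-4 K/W
R_total = 0.1504 K/W
Q = ΔT/R_total = 36/0.1504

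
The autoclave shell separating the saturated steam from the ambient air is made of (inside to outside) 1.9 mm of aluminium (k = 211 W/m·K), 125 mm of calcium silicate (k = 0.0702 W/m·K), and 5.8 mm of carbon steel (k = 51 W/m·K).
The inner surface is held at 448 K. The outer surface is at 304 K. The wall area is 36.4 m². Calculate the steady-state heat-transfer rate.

Q ≈ 2940 W

Thermal resistances in series:
R_aluminium = L/(kA) = 0.0019/(211×36.4) = 2.474×10^-7 K/W
R_calcium silicate = L/(kA) = 0.125/(0.0702×36.4) = 0.04892 K/W
R_carbon steel = L/(kA) = 0.0058/(51×36.4) = 3.124×10^-6 K/W
R_total = 0.04892 K/W
Q = ΔT / R_total = 144 / 0.04892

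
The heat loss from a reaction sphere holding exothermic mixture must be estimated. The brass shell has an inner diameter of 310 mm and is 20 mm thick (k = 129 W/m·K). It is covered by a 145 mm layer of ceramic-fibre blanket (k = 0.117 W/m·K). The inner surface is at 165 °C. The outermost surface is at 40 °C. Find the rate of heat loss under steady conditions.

Q ≈ 71 W

Radial (spherical) resistances in series:
R_brass shell = (1/0.155 − 1/0.175)/(4π×129) = 4.548×10^-4 K/W
R_ceramic-fibre blanket = (1/0.175 − 1/0.32)/(4π×0.117) = 1.761 K/W
R_total = 1.762 K/W
Q = ΔT/R_total = 125/1.762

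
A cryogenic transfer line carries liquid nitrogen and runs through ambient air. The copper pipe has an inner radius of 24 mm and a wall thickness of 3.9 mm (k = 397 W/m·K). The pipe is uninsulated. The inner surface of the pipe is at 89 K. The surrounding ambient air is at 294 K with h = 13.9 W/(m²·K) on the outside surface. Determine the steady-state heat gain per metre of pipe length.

Per-layer cylindrical resistances, series-summed:
R_copper pipe wall = ln(27.9/24)/(2π×397×1) = 6.036×10^-5 K/W
R_outer film = 1/(h_o·2πr_oL) = 1/(13.9×2π×0.0279×1) = 0.4104 K/W
R_total = 0.4105 K/W
Q = ΔT/R_total = 205/0.4105

q′ ≈ 499 W/m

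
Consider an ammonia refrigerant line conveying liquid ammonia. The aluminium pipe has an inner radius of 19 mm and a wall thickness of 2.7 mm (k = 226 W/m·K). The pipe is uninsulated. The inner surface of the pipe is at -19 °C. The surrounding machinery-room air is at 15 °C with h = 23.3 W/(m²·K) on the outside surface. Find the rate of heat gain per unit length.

q′ ≈ 108 W/m

Per-layer cylindrical resistances, series-summed:
R_aluminium pipe wall = ln(21.7/19)/(2π×226×1) = 9.357×10^-5 K/W
R_outer film = 1/(h_o·2πr_oL) = 1/(23.3×2π×0.0217×1) = 0.3148 K/W
R_total = 0.3149 K/W
Q = ΔT/R_total = 34/0.3149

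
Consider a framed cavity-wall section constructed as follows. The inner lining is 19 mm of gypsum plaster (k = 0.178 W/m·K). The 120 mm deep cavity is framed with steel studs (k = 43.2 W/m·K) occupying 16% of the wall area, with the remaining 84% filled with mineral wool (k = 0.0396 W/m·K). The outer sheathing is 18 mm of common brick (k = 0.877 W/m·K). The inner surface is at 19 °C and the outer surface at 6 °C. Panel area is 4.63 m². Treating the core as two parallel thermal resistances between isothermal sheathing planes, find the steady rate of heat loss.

Sheathing layers in series; stud and cavity paths in parallel between them.
R_inner = 0.019/(0.178×4.63) = 0.02305 K/W
R_stud  = 0.12/(43.2×0.16×4.63) = 0.00375 K/W
R_cav   = 0.12/(0.0396×0.84×4.63) = 0.7792 K/W
1/R_core = 1/R_stud + 1/R_cav → R_core = 0.003732 K/W
R_outer = 0.018/(0.877×4.63) = 0.004433 K/W
R_total = 0.03122 K/W
Q = ΔT/R_total = 13/0.03122

Q ≈ 416 W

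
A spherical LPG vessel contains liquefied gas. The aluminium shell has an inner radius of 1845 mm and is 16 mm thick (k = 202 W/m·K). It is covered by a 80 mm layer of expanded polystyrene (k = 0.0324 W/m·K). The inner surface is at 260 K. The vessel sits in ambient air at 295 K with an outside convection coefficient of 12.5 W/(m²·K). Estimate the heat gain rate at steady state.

Q ≈ 624 W

Radial (spherical) resistances in series:
R_aluminium shell = (1/1.845 − 1/1.861)/(4π×202) = 1.836×10^-6 K/W
R_expanded polystyrene = (1/1.861 − 1/1.941)/(4π×0.0324) = 0.0544 K/W
R_outer film = 1/(h·4πr_o²) = 1/(12.5×4π×1.941²) = 0.00169 K/W
R_total = 0.05609 K/W
Q = ΔT/R_total = 35/0.05609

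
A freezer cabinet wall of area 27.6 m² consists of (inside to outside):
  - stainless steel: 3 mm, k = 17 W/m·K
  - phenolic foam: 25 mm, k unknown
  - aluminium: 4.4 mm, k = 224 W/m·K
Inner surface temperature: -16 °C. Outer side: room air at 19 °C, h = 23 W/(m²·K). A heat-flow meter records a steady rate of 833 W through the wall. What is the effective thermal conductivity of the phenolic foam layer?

k ≈ 0.0224 W/(m·K)

Treating each layer as a thermal resistance in series:
R_stainless steel = L/(kA) = 0.003/(17×27.6) = 6.394×10^-6 K/W
R_aluminium = L/(kA) = 0.0044/(224×27.6) = 7.117×10^-7 K/W
R_outer film = 1/(h_o·A) = 1/(23×27.6) = 0.001575 K/W
Sum of known resistances R_other = 0.001582 K/W
Total R = ΔT/Q = 35/833 = 0.04202 K/W
R_phenolic foam = R_total − R_other = 0.04043 K/W
k = L/(R·A) = 0.025/(0.04043×27.6)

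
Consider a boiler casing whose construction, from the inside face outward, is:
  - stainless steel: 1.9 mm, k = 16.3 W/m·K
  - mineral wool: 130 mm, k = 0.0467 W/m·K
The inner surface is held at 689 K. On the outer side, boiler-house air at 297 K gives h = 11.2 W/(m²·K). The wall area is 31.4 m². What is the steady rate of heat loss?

Q ≈ 4280 W

Series thermal resistances:
R_stainless steel = L/(kA) = 0.0019/(16.3×31.4) = 3.712×10^-6 K/W
R_mineral wool = L/(kA) = 0.13/(0.0467×31.4) = 0.08865 K/W
R_outer film = 1/(h_o·A) = 1/(11.2×31.4) = 0.002843 K/W
R_total = 0.0915 K/W
Q = ΔT / R_total = 392 / 0.0915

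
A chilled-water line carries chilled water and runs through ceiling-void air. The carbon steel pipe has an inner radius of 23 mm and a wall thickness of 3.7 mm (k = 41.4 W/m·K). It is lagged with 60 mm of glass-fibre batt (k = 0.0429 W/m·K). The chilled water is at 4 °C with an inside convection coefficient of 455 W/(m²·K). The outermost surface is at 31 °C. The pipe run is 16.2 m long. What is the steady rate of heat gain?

Q ≈ 99.7 W

Cylindrical conduction, so R = ln(r₂/r₁)/(2πkL) per layer, in series:
R_inner film = 1/(h_i·2πr₁L) = 1/(455×2π×0.023×16.2) = 9.388×10^-4 K/W
R_carbon steel pipe wall = ln(26.7/23)/(2π×41.4×16.2) = 3.54×10^-5 K/W
R_glass-fibre batt = ln(86.7/26.7)/(2π×0.0429×16.2) = 0.2697 K/W
R_total = 0.2707 K/W
Q = ΔT/R_total = 27/0.2707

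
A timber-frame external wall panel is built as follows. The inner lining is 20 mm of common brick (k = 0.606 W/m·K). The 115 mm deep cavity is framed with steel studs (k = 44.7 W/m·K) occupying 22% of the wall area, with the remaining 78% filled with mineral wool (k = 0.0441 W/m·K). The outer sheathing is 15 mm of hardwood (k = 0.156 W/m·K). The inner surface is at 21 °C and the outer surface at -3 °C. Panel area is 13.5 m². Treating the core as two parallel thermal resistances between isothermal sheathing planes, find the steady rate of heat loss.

Sheathing layers in series; stud and cavity paths in parallel between them.
R_inner = 0.02/(0.606×13.5) = 0.002445 K/W
R_stud  = 0.115/(44.7×0.22×13.5) = 8.662×10^-4 K/W
R_cav   = 0.115/(0.0441×0.78×13.5) = 0.2476 K/W
1/R_core = 1/R_stud + 1/R_cav → R_core = 8.632×10^-4 K/W
R_outer = 0.015/(0.156×13.5) = 0.007123 K/W
R_total = 0.01043 K/W
Q = ΔT/R_total = 24/0.01043

Q ≈ 2300 W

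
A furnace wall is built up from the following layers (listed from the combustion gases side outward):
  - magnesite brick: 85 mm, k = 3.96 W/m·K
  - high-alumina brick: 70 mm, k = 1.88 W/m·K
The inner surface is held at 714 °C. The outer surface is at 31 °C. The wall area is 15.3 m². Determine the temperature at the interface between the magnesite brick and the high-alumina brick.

Thermal resistances in series:
R_magnesite brick = L/(kA) = 0.085/(3.96×15.3) = 0.001403 K/W
R_high-alumina brick = L/(kA) = 0.07/(1.88×15.3) = 0.002434 K/W
R_total = 0.003837 K/W;  Q = ΔT/R_total = 683/0.003837 = 178000 W
T_interface = T_inner − Q·ΣR(inner→interface) = 714 − 178000×0.001403

T ≈ 464 °C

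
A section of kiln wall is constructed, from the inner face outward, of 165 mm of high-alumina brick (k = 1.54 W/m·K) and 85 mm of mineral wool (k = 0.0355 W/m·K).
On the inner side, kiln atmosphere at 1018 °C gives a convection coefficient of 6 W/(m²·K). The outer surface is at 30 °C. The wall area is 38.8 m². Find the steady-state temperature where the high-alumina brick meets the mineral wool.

T ≈ 917 °C

Using the resistance-network approach (series):
R_inner film = 1/(h_i·A) = 1/(6×38.8) = 0.004296 K/W
R_high-alumina brick = L/(kA) = 0.165/(1.54×38.8) = 0.002761 K/W
R_mineral wool = L/(kA) = 0.085/(0.0355×38.8) = 0.06171 K/W
R_total = 0.06877 K/W;  Q = ΔT/R_total = 988/0.06877 = 14370 W
T_interface = T_inner − Q·ΣR(inner→interface) = 1018 − 14400×0.007057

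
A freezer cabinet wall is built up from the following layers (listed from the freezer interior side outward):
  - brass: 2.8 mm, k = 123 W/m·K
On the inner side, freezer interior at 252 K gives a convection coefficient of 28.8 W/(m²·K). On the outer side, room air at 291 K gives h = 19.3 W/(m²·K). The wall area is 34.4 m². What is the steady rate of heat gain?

Series thermal resistances:
R_inner film = 1/(h_i·A) = 1/(28.8×34.4) = 0.001009 K/W
R_brass = L/(kA) = 0.0028/(123×34.4) = 6.618×10^-7 K/W
R_outer film = 1/(h_o·A) = 1/(19.3×34.4) = 0.001506 K/W
R_total = 0.002516 K/W
Q = ΔT / R_total = 39 / 0.002516

Q ≈ 15500 W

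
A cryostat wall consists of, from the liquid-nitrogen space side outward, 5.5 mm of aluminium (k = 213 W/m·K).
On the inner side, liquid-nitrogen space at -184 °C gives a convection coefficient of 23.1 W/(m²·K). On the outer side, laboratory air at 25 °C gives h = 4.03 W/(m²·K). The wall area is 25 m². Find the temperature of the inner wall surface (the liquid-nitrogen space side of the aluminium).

T ≈ -153 °C

Series thermal resistances:
R_inner film = 1/(h_i·A) = 1/(23.1×25) = 0.001732 K/W
R_aluminium = L/(kA) = 0.0055/(213×25) = 1.033×10^-6 K/W
R_outer film = 1/(h_o·A) = 1/(4.03×25) = 0.009926 K/W
R_total = 0.01166 K/W;  Q = ΔT/R_total = 209/0.01166 = 17930 W
T_interface = T_inner + Q·ΣR(inner→interface) = -184 + 17900×0.001732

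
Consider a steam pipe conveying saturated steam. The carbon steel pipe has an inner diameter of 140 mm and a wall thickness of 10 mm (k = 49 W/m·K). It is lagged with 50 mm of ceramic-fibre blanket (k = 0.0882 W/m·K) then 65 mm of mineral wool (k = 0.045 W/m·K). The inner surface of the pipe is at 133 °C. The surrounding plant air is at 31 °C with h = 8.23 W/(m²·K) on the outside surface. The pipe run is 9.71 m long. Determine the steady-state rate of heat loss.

Q ≈ 411 W

Per-layer cylindrical resistances, series-summed:
R_carbon steel pipe wall = ln(80/70)/(2π×49×9.71) = 4.467×10^-5 K/W
R_ceramic-fibre blanket = ln(130/80)/(2π×0.0882×9.71) = 0.09023 K/W
R_mineral wool = ln(195/130)/(2π×0.045×9.71) = 0.1477 K/W
R_outer film = 1/(h_o·2πr_oL) = 1/(8.23×2π×0.195×9.71) = 0.01021 K/W
R_total = 0.2482 K/W
Q = ΔT/R_total = 102/0.2482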